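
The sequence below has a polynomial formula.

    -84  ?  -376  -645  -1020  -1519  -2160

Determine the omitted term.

-195

Using the last 5 terms:
First differences: -269, -375, -499, -641
Second differences: -106, -124, -142
Third differences: -18, -18
Constant third difference = -18.
Extend backward: -106 + 18 = -88;  -269 + 88 = -181;  -376 + 181 = -195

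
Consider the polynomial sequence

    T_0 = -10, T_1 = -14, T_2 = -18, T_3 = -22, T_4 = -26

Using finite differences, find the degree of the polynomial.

1

-4, -4, -4, -4
The first differences are constant, so the polynomial has degree 1.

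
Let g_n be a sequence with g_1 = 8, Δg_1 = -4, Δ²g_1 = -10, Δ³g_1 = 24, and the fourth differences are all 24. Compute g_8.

Build the table forward from the leading diagonal:
Δ⁴: 24  24  24  24  24  24  24  24
Δ³: 24  48  72  96  120  144  168  192
Δ²: -10  14  62  134  230  350  494  662
Δ: -4  -14  0  62  196  426  776  1270
g: 8  4  -10  -10  52  248  674  1450

1450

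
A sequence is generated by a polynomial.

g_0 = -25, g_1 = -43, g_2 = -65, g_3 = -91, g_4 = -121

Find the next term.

-155

-18 , -22 , -26 , -30
-4 , -4 , -4
The second differences are constant (-4).
-30 − 4 = -34;  -121 − 34 = -155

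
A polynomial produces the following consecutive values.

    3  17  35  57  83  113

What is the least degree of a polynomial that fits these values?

2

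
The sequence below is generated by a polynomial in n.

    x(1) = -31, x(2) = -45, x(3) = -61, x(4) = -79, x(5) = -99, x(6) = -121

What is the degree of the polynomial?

-14, -16, -18, -20, -22
-2, -2, -2, -2
The second differences are constant, so the polynomial has degree 2.

2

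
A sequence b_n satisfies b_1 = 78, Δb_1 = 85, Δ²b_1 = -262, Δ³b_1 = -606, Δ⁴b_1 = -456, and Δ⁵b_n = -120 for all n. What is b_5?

Build the table forward from the leading diagonal:
Δ⁵: -120  -120  -120  -120  -120
Δ⁴: -456  -576  -696  -816  -936
Δ³: -606  -1062  -1638  -2334  -3150
Δ²: -262  -868  -1930  -3568  -5902
Δ: 85  -177  -1045  -2975  -6543
b: 78  163  -14  -1059  -4034

-4034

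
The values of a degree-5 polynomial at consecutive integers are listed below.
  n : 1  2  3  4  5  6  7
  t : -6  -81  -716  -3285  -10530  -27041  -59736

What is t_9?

-215870

First differences: -75, -635, -2569, -7245, -16511, -32695
Second differences: -560, -1934, -4676, -9266, -16184
Third differences: -1374, -2742, -4590, -6918
Fourth differences: -1368, -1848, -2328
Fifth differences: -480, -480
The fifth differences are constant (-480).
-2328 − 480 = -2808;  -6918 − 2808 = -9726;  -16184 − 9726 = -25910;  -32695 − 25910 = -58605;  -59736 − 58605 = -118341
-2808 − 480 = -3288;  -9726 − 3288 = -13014;  -25910 − 13014 = -38924;  -58605 − 38924 = -97529;  -118341 − 97529 = -215870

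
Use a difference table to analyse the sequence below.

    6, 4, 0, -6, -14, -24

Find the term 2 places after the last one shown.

-50

-2, -4, -6, -8, -10
-2, -2, -2, -2
The second differences are constant (-2).
-10 − 2 = -12;  -24 − 12 = -36
-12 − 2 = -14;  -36 − 14 = -50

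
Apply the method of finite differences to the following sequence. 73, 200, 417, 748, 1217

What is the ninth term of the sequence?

4953

First differences: 127  217  331  469
Second differences: 90  114  138
Third differences: 24  24
The third differences are constant (24).
138 + 24 = 162;  469 + 162 = 631;  1217 + 631 = 1848
162 + 24 = 186;  631 + 186 = 817;  1848 + 817 = 2665
186 + 24 = 210;  817 + 210 = 1027;  2665 + 1027 = 3692
210 + 24 = 234;  1027 + 234 = 1261;  3692 + 1261 = 4953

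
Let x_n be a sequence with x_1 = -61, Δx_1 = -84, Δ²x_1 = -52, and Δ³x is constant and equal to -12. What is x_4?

-481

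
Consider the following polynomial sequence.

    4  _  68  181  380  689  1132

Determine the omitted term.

Using the last 5 terms:
First differences: 113, 199, 309, 443
Second differences: 86, 110, 134
Third differences: 24, 24
Constant third difference = 24.
Extend backward: 86 − 24 = 62;  113 − 62 = 51;  68 − 51 = 17

17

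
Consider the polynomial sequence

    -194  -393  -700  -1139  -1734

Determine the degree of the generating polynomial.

-199, -307, -439, -595
-108, -132, -156
-24, -24
The third differences are constant, so the polynomial has degree 3.

3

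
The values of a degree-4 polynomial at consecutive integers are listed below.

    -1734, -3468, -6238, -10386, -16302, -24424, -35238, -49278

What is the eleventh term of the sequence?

D1: -1734 , -2770 , -4148 , -5916 , -8122 , -10814 , -14040
D2: -1036 , -1378 , -1768 , -2206 , -2692 , -3226
D3: -342 , -390 , -438 , -486 , -534
D4: -48 , -48 , -48 , -48
Constant fourth difference = -48, so extend:
-534 − 48 = -582;  -3226 − 582 = -3808;  -14040 − 3808 = -17848;  -49278 − 17848 = -67126
-582 − 48 = -630;  -3808 − 630 = -4438;  -17848 − 4438 = -22286;  -67126 − 22286 = -89412
-630 − 48 = -678;  -4438 − 678 = -5116;  -22286 − 5116 = -27402;  -89412 − 27402 = -116814

-116814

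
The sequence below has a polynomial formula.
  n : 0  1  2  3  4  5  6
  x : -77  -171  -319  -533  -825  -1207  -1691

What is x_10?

-4887

-94 , -148 , -214 , -292 , -382 , -484
-54 , -66 , -78 , -90 , -102
-12 , -12 , -12 , -12
Third differences constant at -12.
-102 − 12 = -114;  -484 − 114 = -598;  -1691 − 598 = -2289
-114 − 12 = -126;  -598 − 126 = -724;  -2289 − 724 = -3013
-126 − 12 = -138;  -724 − 138 = -862;  -3013 − 862 = -3875
-138 − 12 = -150;  -862 − 150 = -1012;  -3875 − 1012 = -4887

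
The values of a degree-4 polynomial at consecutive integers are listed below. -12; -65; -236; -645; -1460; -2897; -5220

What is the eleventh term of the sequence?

-30332

First differences: -53  -171  -409  -815  -1437  -2323
Second differences: -118  -238  -406  -622  -886
Third differences: -120  -168  -216  -264
Fourth differences: -48  -48  -48
Fourth differences constant at -48.
-264 − 48 = -312;  -886 − 312 = -1198;  -2323 − 1198 = -3521;  -5220 − 3521 = -8741
-312 − 48 = -360;  -1198 − 360 = -1558;  -3521 − 1558 = -5079;  -8741 − 5079 = -13820
-360 − 48 = -408;  -1558 − 408 = -1966;  -5079 − 1966 = -7045;  -13820 − 7045 = -20865
-408 − 48 = -456;  -1966 − 456 = -2422;  -7045 − 2422 = -9467;  -20865 − 9467 = -30332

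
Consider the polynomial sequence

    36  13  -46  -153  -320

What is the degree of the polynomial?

3

D1: -23, -59, -107, -167
D2: -36, -48, -60
D3: -12, -12
The third differences are constant, so the polynomial has degree 3.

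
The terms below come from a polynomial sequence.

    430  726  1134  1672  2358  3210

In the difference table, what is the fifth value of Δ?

Δ: 296, 408, 538, 686, 852
Δ²: 112, 130, 148, 166
Δ³: 18, 18, 18

852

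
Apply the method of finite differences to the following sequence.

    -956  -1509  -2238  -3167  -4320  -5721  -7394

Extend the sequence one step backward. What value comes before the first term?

-555

Δ: -553, -729, -929, -1153, -1401, -1673
Δ²: -176, -200, -224, -248, -272
Δ³: -24, -24, -24, -24
The third differences are constant at -24.
Work back: -176 + 24 = -152;  -553 + 152 = -401;  -956 + 401 = -555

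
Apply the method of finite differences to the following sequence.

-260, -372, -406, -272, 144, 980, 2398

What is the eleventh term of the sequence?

17970

First differences: -112, -34, 134, 416, 836, 1418
Second differences: 78, 168, 282, 420, 582
Third differences: 90, 114, 138, 162
Fourth differences: 24, 24, 24
Constant fourth difference = 24, so extend:
162 + 24 = 186;  582 + 186 = 768;  1418 + 768 = 2186;  2398 + 2186 = 4584
186 + 24 = 210;  768 + 210 = 978;  2186 + 978 = 3164;  4584 + 3164 = 7748
210 + 24 = 234;  978 + 234 = 1212;  3164 + 1212 = 4376;  7748 + 4376 = 12124
234 + 24 = 258;  1212 + 258 = 1470;  4376 + 1470 = 5846;  12124 + 5846 = 17970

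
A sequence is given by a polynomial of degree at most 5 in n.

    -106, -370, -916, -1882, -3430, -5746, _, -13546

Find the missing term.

-9040

Using the first 6 terms:
First differences: -264  -546  -966  -1548  -2316
Second differences: -282  -420  -582  -768
Third differences: -138  -162  -186
Fourth differences: -24  -24
Constant fourth difference = -24.
Extend forward: -186 − 24 = -210;  -768 − 210 = -978;  -2316 − 978 = -3294;  -5746 − 3294 = -9040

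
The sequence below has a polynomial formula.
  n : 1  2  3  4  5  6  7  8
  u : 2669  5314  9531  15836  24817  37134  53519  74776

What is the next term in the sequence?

101781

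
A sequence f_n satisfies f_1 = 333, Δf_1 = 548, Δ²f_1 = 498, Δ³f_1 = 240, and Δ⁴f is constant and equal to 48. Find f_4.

Build the table forward from the leading diagonal:
Δ⁴: 48  48  48  48
Δ³: 240  288  336  384
Δ²: 498  738  1026  1362
Δ: 548  1046  1784  2810
f: 333  881  1927  3711

3711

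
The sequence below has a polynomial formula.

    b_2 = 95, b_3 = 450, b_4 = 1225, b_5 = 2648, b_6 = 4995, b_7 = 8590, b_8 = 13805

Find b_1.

-20

First differences: 355  775  1423  2347  3595  5215
Second differences: 420  648  924  1248  1620
Third differences: 228  276  324  372
Fourth differences: 48  48  48
The fourth differences are constant at 48.
Work back: 228 − 48 = 180;  420 − 180 = 240;  355 − 240 = 115;  95 − 115 = -20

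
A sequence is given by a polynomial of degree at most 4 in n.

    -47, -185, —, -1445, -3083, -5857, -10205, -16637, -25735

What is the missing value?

-577

Using the last 6 terms:
Δ: -1638  -2774  -4348  -6432  -9098
Δ²: -1136  -1574  -2084  -2666
Δ³: -438  -510  -582
Δ⁴: -72  -72
Constant fourth difference = -72.
Extend backward: -438 + 72 = -366;  -1136 + 366 = -770;  -1638 + 770 = -868;  -1445 + 868 = -577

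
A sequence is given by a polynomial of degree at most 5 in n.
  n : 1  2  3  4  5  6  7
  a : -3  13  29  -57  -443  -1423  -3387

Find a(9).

16 , 16 , -86 , -386 , -980 , -1964
0 , -102 , -300 , -594 , -984
-102 , -198 , -294 , -390
-96 , -96 , -96
The fourth differences are constant (-96).
-390 − 96 = -486;  -984 − 486 = -1470;  -1964 − 1470 = -3434;  -3387 − 3434 = -6821
-486 − 96 = -582;  -1470 − 582 = -2052;  -3434 − 2052 = -5486;  -6821 − 5486 = -12307

-12307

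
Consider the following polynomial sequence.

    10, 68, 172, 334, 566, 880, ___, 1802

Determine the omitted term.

1288

Using the first 6 terms:
D1: 58  104  162  232  314
D2: 46  58  70  82
D3: 12  12  12
Constant third difference = 12.
Extend forward: 82 + 12 = 94;  314 + 94 = 408;  880 + 408 = 1288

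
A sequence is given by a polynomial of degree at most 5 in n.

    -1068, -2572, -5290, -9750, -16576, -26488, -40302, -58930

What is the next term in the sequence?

-83380

First differences: -1504  -2718  -4460  -6826  -9912  -13814  -18628
Second differences: -1214  -1742  -2366  -3086  -3902  -4814
Third differences: -528  -624  -720  -816  -912
Fourth differences: -96  -96  -96  -96
The fourth differences are constant (-96).
-912 − 96 = -1008;  -4814 − 1008 = -5822;  -18628 − 5822 = -24450;  -58930 − 24450 = -83380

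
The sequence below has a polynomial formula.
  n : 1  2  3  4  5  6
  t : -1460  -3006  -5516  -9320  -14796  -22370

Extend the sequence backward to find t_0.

-1546  -2510  -3804  -5476  -7574
-964  -1294  -1672  -2098
-330  -378  -426
-48  -48
The fourth differences are constant at -48.
Work back: -330 + 48 = -282;  -964 + 282 = -682;  -1546 + 682 = -864;  -1460 + 864 = -596

-596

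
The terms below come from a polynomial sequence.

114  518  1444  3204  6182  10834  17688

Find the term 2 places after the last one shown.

Δ: 404, 926, 1760, 2978, 4652, 6854
Δ²: 522, 834, 1218, 1674, 2202
Δ³: 312, 384, 456, 528
Δ⁴: 72, 72, 72
The fourth differences are constant (72).
528 + 72 = 600;  2202 + 600 = 2802;  6854 + 2802 = 9656;  17688 + 9656 = 27344
600 + 72 = 672;  2802 + 672 = 3474;  9656 + 3474 = 13130;  27344 + 13130 = 40474

40474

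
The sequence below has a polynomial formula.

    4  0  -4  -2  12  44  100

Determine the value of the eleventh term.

Δ: -4 , -4 , 2 , 14 , 32 , 56
Δ²: 0 , 6 , 12 , 18 , 24
Δ³: 6 , 6 , 6 , 6
Third differences constant at 6.
24 + 6 = 30;  56 + 30 = 86;  100 + 86 = 186
30 + 6 = 36;  86 + 36 = 122;  186 + 122 = 308
36 + 6 = 42;  122 + 42 = 164;  308 + 164 = 472
42 + 6 = 48;  164 + 48 = 212;  472 + 212 = 684

684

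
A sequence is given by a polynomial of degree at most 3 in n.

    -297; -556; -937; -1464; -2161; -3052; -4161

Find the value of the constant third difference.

D1: -259, -381, -527, -697, -891, -1109
D2: -122, -146, -170, -194, -218
D3: -24, -24, -24, -24

-24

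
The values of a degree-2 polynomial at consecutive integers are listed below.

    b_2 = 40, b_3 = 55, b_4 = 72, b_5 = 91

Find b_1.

D1: 15, 17, 19
D2: 2, 2
The second differences are constant at 2.
Work back: 15 − 2 = 13;  40 − 13 = 27

27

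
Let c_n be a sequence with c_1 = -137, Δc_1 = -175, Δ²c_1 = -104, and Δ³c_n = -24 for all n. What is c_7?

-3227

Build the table forward from the leading diagonal:
Δ³: -24, -24, -24, -24, -24, -24, -24
Δ²: -104, -128, -152, -176, -200, -224, -248
Δ: -175, -279, -407, -559, -735, -935, -1159
c: -137, -312, -591, -998, -1557, -2292, -3227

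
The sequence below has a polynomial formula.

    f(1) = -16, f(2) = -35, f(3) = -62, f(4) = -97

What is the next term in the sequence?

First differences: -19  -27  -35
Second differences: -8  -8
The second differences are constant (-8).
-35 − 8 = -43;  -97 − 43 = -140

-140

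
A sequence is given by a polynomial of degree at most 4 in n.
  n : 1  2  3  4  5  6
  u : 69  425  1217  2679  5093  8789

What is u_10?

356  792  1462  2414  3696
436  670  952  1282
234  282  330
48  48
Fourth differences constant at 48.
330 + 48 = 378;  1282 + 378 = 1660;  3696 + 1660 = 5356;  8789 + 5356 = 14145
378 + 48 = 426;  1660 + 426 = 2086;  5356 + 2086 = 7442;  14145 + 7442 = 21587
426 + 48 = 474;  2086 + 474 = 2560;  7442 + 2560 = 10002;  21587 + 10002 = 31589
474 + 48 = 522;  2560 + 522 = 3082;  10002 + 3082 = 13084;  31589 + 13084 = 44673

44673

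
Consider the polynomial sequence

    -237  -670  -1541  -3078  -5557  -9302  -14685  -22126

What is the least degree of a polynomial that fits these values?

4

First differences: -433, -871, -1537, -2479, -3745, -5383, -7441
Second differences: -438, -666, -942, -1266, -1638, -2058
Third differences: -228, -276, -324, -372, -420
Fourth differences: -48, -48, -48, -48
The fourth differences are constant, so the polynomial has degree 4.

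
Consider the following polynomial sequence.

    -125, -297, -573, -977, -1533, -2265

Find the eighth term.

-4353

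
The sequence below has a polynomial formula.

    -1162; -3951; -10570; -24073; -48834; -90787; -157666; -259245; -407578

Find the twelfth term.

D1: -2789, -6619, -13503, -24761, -41953, -66879, -101579, -148333
D2: -3830, -6884, -11258, -17192, -24926, -34700, -46754
D3: -3054, -4374, -5934, -7734, -9774, -12054
D4: -1320, -1560, -1800, -2040, -2280
D5: -240, -240, -240, -240
Constant fifth difference = -240, so extend:
-2280 − 240 = -2520;  -12054 − 2520 = -14574;  -46754 − 14574 = -61328;  -148333 − 61328 = -209661;  -407578 − 209661 = -617239
-2520 − 240 = -2760;  -14574 − 2760 = -17334;  -61328 − 17334 = -78662;  -209661 − 78662 = -288323;  -617239 − 288323 = -905562
-2760 − 240 = -3000;  -17334 − 3000 = -20334;  -78662 − 20334 = -98996;  -288323 − 98996 = -387319;  -905562 − 387319 = -1292881

-1292881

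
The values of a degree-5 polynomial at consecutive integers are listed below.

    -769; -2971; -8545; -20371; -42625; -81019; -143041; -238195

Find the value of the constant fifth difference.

Δ: -2202, -5574, -11826, -22254, -38394, -62022, -95154
Δ²: -3372, -6252, -10428, -16140, -23628, -33132
Δ³: -2880, -4176, -5712, -7488, -9504
Δ⁴: -1296, -1536, -1776, -2016
Δ⁵: -240, -240, -240

-240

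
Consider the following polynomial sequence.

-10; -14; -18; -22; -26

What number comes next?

-30

D1: -4  -4  -4  -4
First differences constant at -4.
-26 − 4 = -30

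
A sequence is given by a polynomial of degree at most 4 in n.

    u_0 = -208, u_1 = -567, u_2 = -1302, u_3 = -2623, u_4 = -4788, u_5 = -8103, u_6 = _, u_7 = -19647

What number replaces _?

Using the first 6 terms:
First differences: -359  -735  -1321  -2165  -3315
Second differences: -376  -586  -844  -1150
Third differences: -210  -258  -306
Fourth differences: -48  -48
Constant fourth difference = -48.
Extend forward: -306 − 48 = -354;  -1150 − 354 = -1504;  -3315 − 1504 = -4819;  -8103 − 4819 = -12922

-12922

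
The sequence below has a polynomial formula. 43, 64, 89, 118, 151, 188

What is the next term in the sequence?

229

Δ: 21 , 25 , 29 , 33 , 37
Δ²: 4 , 4 , 4 , 4
Constant second difference = 4, so extend:
37 + 4 = 41;  188 + 41 = 229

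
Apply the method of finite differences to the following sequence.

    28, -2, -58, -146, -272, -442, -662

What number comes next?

-938

Δ: -30, -56, -88, -126, -170, -220
Δ²: -26, -32, -38, -44, -50
Δ³: -6, -6, -6, -6
The third differences are constant (-6).
-50 − 6 = -56;  -220 − 56 = -276;  -662 − 276 = -938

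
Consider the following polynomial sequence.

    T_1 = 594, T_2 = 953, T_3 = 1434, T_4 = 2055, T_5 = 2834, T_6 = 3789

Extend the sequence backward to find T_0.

339

D1: 359, 481, 621, 779, 955
D2: 122, 140, 158, 176
D3: 18, 18, 18
The third differences are constant at 18.
Work back: 122 − 18 = 104;  359 − 104 = 255;  594 − 255 = 339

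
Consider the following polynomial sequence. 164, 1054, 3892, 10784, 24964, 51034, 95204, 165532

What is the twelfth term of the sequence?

D1: 890, 2838, 6892, 14180, 26070, 44170, 70328
D2: 1948, 4054, 7288, 11890, 18100, 26158
D3: 2106, 3234, 4602, 6210, 8058
D4: 1128, 1368, 1608, 1848
D5: 240, 240, 240
The fifth differences are constant (240).
1848 + 240 = 2088;  8058 + 2088 = 10146;  26158 + 10146 = 36304;  70328 + 36304 = 106632;  165532 + 106632 = 272164
2088 + 240 = 2328;  10146 + 2328 = 12474;  36304 + 12474 = 48778;  106632 + 48778 = 155410;  272164 + 155410 = 427574
2328 + 240 = 2568;  12474 + 2568 = 15042;  48778 + 15042 = 63820;  155410 + 63820 = 219230;  427574 + 219230 = 646804
2568 + 240 = 2808;  15042 + 2808 = 17850;  63820 + 17850 = 81670;  219230 + 81670 = 300900;  646804 + 300900 = 947704

947704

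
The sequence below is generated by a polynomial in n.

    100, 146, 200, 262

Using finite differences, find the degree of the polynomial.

2

First differences: 46, 54, 62
Second differences: 8, 8
The second differences are constant, so the polynomial has degree 2.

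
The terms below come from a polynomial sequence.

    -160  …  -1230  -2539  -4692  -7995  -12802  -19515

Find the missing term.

Using the last 6 terms:
First differences: -1309  -2153  -3303  -4807  -6713
Second differences: -844  -1150  -1504  -1906
Third differences: -306  -354  -402
Fourth differences: -48  -48
Constant fourth difference = -48.
Extend backward: -306 + 48 = -258;  -844 + 258 = -586;  -1309 + 586 = -723;  -1230 + 723 = -507

-507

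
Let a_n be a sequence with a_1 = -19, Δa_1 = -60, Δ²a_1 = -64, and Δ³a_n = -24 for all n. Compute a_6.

Build the table forward from the leading diagonal:
Δ³: -24  -24  -24  -24  -24  -24
Δ²: -64  -88  -112  -136  -160  -184
Δ: -60  -124  -212  -324  -460  -620
a: -19  -79  -203  -415  -739  -1199

-1199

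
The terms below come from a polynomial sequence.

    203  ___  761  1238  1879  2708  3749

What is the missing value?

Using the last 5 terms:
D1: 477  641  829  1041
D2: 164  188  212
D3: 24  24
Constant third difference = 24.
Extend backward: 164 − 24 = 140;  477 − 140 = 337;  761 − 337 = 424

424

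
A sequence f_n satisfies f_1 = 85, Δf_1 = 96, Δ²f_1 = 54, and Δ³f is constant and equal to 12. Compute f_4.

547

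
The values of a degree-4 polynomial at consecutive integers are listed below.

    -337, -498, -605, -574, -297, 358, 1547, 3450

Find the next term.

First differences: -161  -107  31  277  655  1189  1903
Second differences: 54  138  246  378  534  714
Third differences: 84  108  132  156  180
Fourth differences: 24  24  24  24
Fourth differences constant at 24.
180 + 24 = 204;  714 + 204 = 918;  1903 + 918 = 2821;  3450 + 2821 = 6271

6271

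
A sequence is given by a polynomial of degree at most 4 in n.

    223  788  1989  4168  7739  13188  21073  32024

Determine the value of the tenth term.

66004

Δ: 565, 1201, 2179, 3571, 5449, 7885, 10951
Δ²: 636, 978, 1392, 1878, 2436, 3066
Δ³: 342, 414, 486, 558, 630
Δ⁴: 72, 72, 72, 72
Constant fourth difference = 72, so extend:
630 + 72 = 702;  3066 + 702 = 3768;  10951 + 3768 = 14719;  32024 + 14719 = 46743
702 + 72 = 774;  3768 + 774 = 4542;  14719 + 4542 = 19261;  46743 + 19261 = 66004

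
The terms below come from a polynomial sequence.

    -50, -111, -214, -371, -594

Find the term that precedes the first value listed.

-19

D1: -61, -103, -157, -223
D2: -42, -54, -66
D3: -12, -12
The third differences are constant at -12.
Work back: -42 + 12 = -30;  -61 + 30 = -31;  -50 + 31 = -19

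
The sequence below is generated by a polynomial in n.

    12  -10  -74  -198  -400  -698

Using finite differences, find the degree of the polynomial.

3

D1: -22, -64, -124, -202, -298
D2: -42, -60, -78, -96
D3: -18, -18, -18
The third differences are constant, so the polynomial has degree 3.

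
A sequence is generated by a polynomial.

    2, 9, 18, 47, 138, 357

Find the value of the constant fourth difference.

Δ: 7, 9, 29, 91, 219
Δ²: 2, 20, 62, 128
Δ³: 18, 42, 66
Δ⁴: 24, 24

24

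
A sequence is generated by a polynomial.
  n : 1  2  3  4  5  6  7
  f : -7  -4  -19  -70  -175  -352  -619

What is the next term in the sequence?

-994

D1: 3, -15, -51, -105, -177, -267
D2: -18, -36, -54, -72, -90
D3: -18, -18, -18, -18
Constant third difference = -18, so extend:
-90 − 18 = -108;  -267 − 108 = -375;  -619 − 375 = -994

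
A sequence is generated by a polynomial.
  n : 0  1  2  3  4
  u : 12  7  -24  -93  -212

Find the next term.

-393

Δ: -5, -31, -69, -119
Δ²: -26, -38, -50
Δ³: -12, -12
Constant third difference = -12, so extend:
-50 − 12 = -62;  -119 − 62 = -181;  -212 − 181 = -393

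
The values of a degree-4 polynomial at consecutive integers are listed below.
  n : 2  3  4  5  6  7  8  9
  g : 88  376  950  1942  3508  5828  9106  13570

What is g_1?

Δ: 288, 574, 992, 1566, 2320, 3278, 4464
Δ²: 286, 418, 574, 754, 958, 1186
Δ³: 132, 156, 180, 204, 228
Δ⁴: 24, 24, 24, 24
The fourth differences are constant at 24.
Work back: 132 − 24 = 108;  286 − 108 = 178;  288 − 178 = 110;  88 − 110 = -22

-22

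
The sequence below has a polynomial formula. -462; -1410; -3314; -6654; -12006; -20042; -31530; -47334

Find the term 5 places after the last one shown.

-228054

-948, -1904, -3340, -5352, -8036, -11488, -15804
-956, -1436, -2012, -2684, -3452, -4316
-480, -576, -672, -768, -864
-96, -96, -96, -96
The fourth differences are constant (-96).
-864 − 96 = -960;  -4316 − 960 = -5276;  -15804 − 5276 = -21080;  -47334 − 21080 = -68414
-960 − 96 = -1056;  -5276 − 1056 = -6332;  -21080 − 6332 = -27412;  -68414 − 27412 = -95826
-1056 − 96 = -1152;  -6332 − 1152 = -7484;  -27412 − 7484 = -34896;  -95826 − 34896 = -130722
-1152 − 96 = -1248;  -7484 − 1248 = -8732;  -34896 − 8732 = -43628;  -130722 − 43628 = -174350
-1248 − 96 = -1344;  -8732 − 1344 = -10076;  -43628 − 10076 = -53704;  -174350 − 53704 = -228054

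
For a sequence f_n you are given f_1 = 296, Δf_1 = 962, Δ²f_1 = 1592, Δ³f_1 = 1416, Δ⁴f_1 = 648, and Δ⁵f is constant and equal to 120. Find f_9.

183944

Build the table forward from the leading diagonal:
D5: 120  120  120  120  120  120  120  120  120
D4: 648  768  888  1008  1128  1248  1368  1488  1608
D3: 1416  2064  2832  3720  4728  5856  7104  8472  9960
D2: 1592  3008  5072  7904  11624  16352  22208  29312  37784
D1: 962  2554  5562  10634  18538  30162  46514  68722  98034
f: 296  1258  3812  9374  20008  38546  68708  115222  183944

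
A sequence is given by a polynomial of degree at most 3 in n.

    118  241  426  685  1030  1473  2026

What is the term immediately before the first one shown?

First differences: 123  185  259  345  443  553
Second differences: 62  74  86  98  110
Third differences: 12  12  12  12
The third differences are constant at 12.
Work back: 62 − 12 = 50;  123 − 50 = 73;  118 − 73 = 45

45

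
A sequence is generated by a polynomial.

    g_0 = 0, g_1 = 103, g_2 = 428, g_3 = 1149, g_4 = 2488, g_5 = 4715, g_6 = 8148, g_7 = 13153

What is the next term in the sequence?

20144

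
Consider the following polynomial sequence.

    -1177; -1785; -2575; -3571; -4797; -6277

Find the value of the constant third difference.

-24

Δ: -608, -790, -996, -1226, -1480
Δ²: -182, -206, -230, -254
Δ³: -24, -24, -24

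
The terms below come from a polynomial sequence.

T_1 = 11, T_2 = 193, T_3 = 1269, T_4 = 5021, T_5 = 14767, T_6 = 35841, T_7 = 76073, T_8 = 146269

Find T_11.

699421

First differences: 182, 1076, 3752, 9746, 21074, 40232, 70196
Second differences: 894, 2676, 5994, 11328, 19158, 29964
Third differences: 1782, 3318, 5334, 7830, 10806
Fourth differences: 1536, 2016, 2496, 2976
Fifth differences: 480, 480, 480
Constant fifth difference = 480, so extend:
2976 + 480 = 3456;  10806 + 3456 = 14262;  29964 + 14262 = 44226;  70196 + 44226 = 114422;  146269 + 114422 = 260691
3456 + 480 = 3936;  14262 + 3936 = 18198;  44226 + 18198 = 62424;  114422 + 62424 = 176846;  260691 + 176846 = 437537
3936 + 480 = 4416;  18198 + 4416 = 22614;  62424 + 22614 = 85038;  176846 + 85038 = 261884;  437537 + 261884 = 699421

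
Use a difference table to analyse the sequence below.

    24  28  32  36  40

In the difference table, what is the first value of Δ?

4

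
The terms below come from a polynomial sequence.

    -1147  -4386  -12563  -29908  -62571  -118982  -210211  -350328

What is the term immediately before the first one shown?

-176

First differences: -3239  -8177  -17345  -32663  -56411  -91229  -140117
Second differences: -4938  -9168  -15318  -23748  -34818  -48888
Third differences: -4230  -6150  -8430  -11070  -14070
Fourth differences: -1920  -2280  -2640  -3000
Fifth differences: -360  -360  -360
The fifth differences are constant at -360.
Work back: -1920 + 360 = -1560;  -4230 + 1560 = -2670;  -4938 + 2670 = -2268;  -3239 + 2268 = -971;  -1147 + 971 = -176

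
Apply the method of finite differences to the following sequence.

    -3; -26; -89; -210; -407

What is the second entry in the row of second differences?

-58

Δ: -23, -63, -121, -197
Δ²: -40, -58, -76
Δ³: -18, -18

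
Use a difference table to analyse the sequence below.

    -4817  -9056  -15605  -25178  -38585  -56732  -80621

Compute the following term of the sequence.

D1: -4239  -6549  -9573  -13407  -18147  -23889
D2: -2310  -3024  -3834  -4740  -5742
D3: -714  -810  -906  -1002
D4: -96  -96  -96
Fourth differences constant at -96.
-1002 − 96 = -1098;  -5742 − 1098 = -6840;  -23889 − 6840 = -30729;  -80621 − 30729 = -111350

-111350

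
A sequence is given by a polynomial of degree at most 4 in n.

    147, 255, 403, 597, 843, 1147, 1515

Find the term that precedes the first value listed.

73

108  148  194  246  304  368
40  46  52  58  64
6  6  6  6
The third differences are constant at 6.
Work back: 40 − 6 = 34;  108 − 34 = 74;  147 − 74 = 73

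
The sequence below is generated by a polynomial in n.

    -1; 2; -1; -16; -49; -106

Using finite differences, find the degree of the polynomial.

Δ: 3, -3, -15, -33, -57
Δ²: -6, -12, -18, -24
Δ³: -6, -6, -6
The third differences are constant, so the polynomial has degree 3.

3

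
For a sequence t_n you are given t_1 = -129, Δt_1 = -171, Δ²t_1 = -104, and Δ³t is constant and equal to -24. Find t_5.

Build the table forward from the leading diagonal:
Δ³: -24  -24  -24  -24  -24
Δ²: -104  -128  -152  -176  -200
Δ: -171  -275  -403  -555  -731
t: -129  -300  -575  -978  -1533

-1533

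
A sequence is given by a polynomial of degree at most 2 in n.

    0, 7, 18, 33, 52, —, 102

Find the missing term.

Using the first 5 terms:
First differences: 7, 11, 15, 19
Second differences: 4, 4, 4
Constant second difference = 4.
Extend forward: 19 + 4 = 23;  52 + 23 = 75

75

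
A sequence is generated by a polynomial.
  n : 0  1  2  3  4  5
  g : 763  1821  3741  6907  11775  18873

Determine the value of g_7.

1058, 1920, 3166, 4868, 7098
862, 1246, 1702, 2230
384, 456, 528
72, 72
Fourth differences constant at 72.
528 + 72 = 600;  2230 + 600 = 2830;  7098 + 2830 = 9928;  18873 + 9928 = 28801
600 + 72 = 672;  2830 + 672 = 3502;  9928 + 3502 = 13430;  28801 + 13430 = 42231

42231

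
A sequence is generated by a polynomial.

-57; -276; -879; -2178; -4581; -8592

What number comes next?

-219  -603  -1299  -2403  -4011
-384  -696  -1104  -1608
-312  -408  -504
-96  -96
The fourth differences are constant (-96).
-504 − 96 = -600;  -1608 − 600 = -2208;  -4011 − 2208 = -6219;  -8592 − 6219 = -14811

-14811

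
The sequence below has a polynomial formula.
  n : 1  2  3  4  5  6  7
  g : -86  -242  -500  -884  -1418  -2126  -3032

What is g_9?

-5534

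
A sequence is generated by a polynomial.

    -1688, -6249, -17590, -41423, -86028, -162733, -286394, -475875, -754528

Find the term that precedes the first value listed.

Δ: -4561, -11341, -23833, -44605, -76705, -123661, -189481, -278653
Δ²: -6780, -12492, -20772, -32100, -46956, -65820, -89172
Δ³: -5712, -8280, -11328, -14856, -18864, -23352
Δ⁴: -2568, -3048, -3528, -4008, -4488
Δ⁵: -480, -480, -480, -480
The fifth differences are constant at -480.
Work back: -2568 + 480 = -2088;  -5712 + 2088 = -3624;  -6780 + 3624 = -3156;  -4561 + 3156 = -1405;  -1688 + 1405 = -283

-283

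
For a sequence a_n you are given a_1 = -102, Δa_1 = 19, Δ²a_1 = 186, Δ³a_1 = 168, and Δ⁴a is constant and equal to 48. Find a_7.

Build the table forward from the leading diagonal:
Δ⁴: 48, 48, 48, 48, 48, 48, 48
Δ³: 168, 216, 264, 312, 360, 408, 456
Δ²: 186, 354, 570, 834, 1146, 1506, 1914
Δ: 19, 205, 559, 1129, 1963, 3109, 4615
a: -102, -83, 122, 681, 1810, 3773, 6882

6882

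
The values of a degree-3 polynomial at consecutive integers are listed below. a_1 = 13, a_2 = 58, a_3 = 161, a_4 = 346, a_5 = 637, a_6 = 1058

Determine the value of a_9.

3341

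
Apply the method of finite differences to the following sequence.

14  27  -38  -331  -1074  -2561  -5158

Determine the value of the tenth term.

-24349

Δ: 13, -65, -293, -743, -1487, -2597
Δ²: -78, -228, -450, -744, -1110
Δ³: -150, -222, -294, -366
Δ⁴: -72, -72, -72
Constant fourth difference = -72, so extend:
-366 − 72 = -438;  -1110 − 438 = -1548;  -2597 − 1548 = -4145;  -5158 − 4145 = -9303
-438 − 72 = -510;  -1548 − 510 = -2058;  -4145 − 2058 = -6203;  -9303 − 6203 = -15506
-510 − 72 = -582;  -2058 − 582 = -2640;  -6203 − 2640 = -8843;  -15506 − 8843 = -24349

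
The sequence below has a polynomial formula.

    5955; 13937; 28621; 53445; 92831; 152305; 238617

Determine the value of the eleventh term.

1036805

First differences: 7982 , 14684 , 24824 , 39386 , 59474 , 86312
Second differences: 6702 , 10140 , 14562 , 20088 , 26838
Third differences: 3438 , 4422 , 5526 , 6750
Fourth differences: 984 , 1104 , 1224
Fifth differences: 120 , 120
Constant fifth difference = 120, so extend:
1224 + 120 = 1344;  6750 + 1344 = 8094;  26838 + 8094 = 34932;  86312 + 34932 = 121244;  238617 + 121244 = 359861
1344 + 120 = 1464;  8094 + 1464 = 9558;  34932 + 9558 = 44490;  121244 + 44490 = 165734;  359861 + 165734 = 525595
1464 + 120 = 1584;  9558 + 1584 = 11142;  44490 + 11142 = 55632;  165734 + 55632 = 221366;  525595 + 221366 = 746961
1584 + 120 = 1704;  11142 + 1704 = 12846;  55632 + 12846 = 68478;  221366 + 68478 = 289844;  746961 + 289844 = 1036805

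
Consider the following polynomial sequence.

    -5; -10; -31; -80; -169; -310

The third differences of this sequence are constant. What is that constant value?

-12

D1: -5, -21, -49, -89, -141
D2: -16, -28, -40, -52
D3: -12, -12, -12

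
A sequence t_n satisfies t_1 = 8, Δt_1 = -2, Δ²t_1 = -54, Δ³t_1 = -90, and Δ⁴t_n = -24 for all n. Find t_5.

Build the table forward from the leading diagonal:
D4: -24, -24, -24, -24, -24
D3: -90, -114, -138, -162, -186
D2: -54, -144, -258, -396, -558
D1: -2, -56, -200, -458, -854
t: 8, 6, -50, -250, -708

-708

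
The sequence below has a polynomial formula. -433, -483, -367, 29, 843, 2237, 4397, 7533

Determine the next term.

D1: -50, 116, 396, 814, 1394, 2160, 3136
D2: 166, 280, 418, 580, 766, 976
D3: 114, 138, 162, 186, 210
D4: 24, 24, 24, 24
Fourth differences constant at 24.
210 + 24 = 234;  976 + 234 = 1210;  3136 + 1210 = 4346;  7533 + 4346 = 11879

11879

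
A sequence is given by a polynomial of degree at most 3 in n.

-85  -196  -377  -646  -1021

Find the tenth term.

-5116

D1: -111, -181, -269, -375
D2: -70, -88, -106
D3: -18, -18
The third differences are constant (-18).
-106 − 18 = -124;  -375 − 124 = -499;  -1021 − 499 = -1520
-124 − 18 = -142;  -499 − 142 = -641;  -1520 − 641 = -2161
-142 − 18 = -160;  -641 − 160 = -801;  -2161 − 801 = -2962
-160 − 18 = -178;  -801 − 178 = -979;  -2962 − 979 = -3941
-178 − 18 = -196;  -979 − 196 = -1175;  -3941 − 1175 = -5116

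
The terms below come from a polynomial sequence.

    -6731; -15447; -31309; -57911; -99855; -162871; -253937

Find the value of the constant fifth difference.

D1: -8716, -15862, -26602, -41944, -63016, -91066
D2: -7146, -10740, -15342, -21072, -28050
D3: -3594, -4602, -5730, -6978
D4: -1008, -1128, -1248
D5: -120, -120

-120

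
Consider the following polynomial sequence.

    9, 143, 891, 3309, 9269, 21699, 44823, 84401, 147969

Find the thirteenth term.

868461

D1: 134, 748, 2418, 5960, 12430, 23124, 39578, 63568
D2: 614, 1670, 3542, 6470, 10694, 16454, 23990
D3: 1056, 1872, 2928, 4224, 5760, 7536
D4: 816, 1056, 1296, 1536, 1776
D5: 240, 240, 240, 240
The fifth differences are constant (240).
1776 + 240 = 2016;  7536 + 2016 = 9552;  23990 + 9552 = 33542;  63568 + 33542 = 97110;  147969 + 97110 = 245079
2016 + 240 = 2256;  9552 + 2256 = 11808;  33542 + 11808 = 45350;  97110 + 45350 = 142460;  245079 + 142460 = 387539
2256 + 240 = 2496;  11808 + 2496 = 14304;  45350 + 14304 = 59654;  142460 + 59654 = 202114;  387539 + 202114 = 589653
2496 + 240 = 2736;  14304 + 2736 = 17040;  59654 + 17040 = 76694;  202114 + 76694 = 278808;  589653 + 278808 = 868461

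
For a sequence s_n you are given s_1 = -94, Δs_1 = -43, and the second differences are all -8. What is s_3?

Build the table forward from the leading diagonal:
D2: -8, -8, -8
D1: -43, -51, -59
s: -94, -137, -188

-188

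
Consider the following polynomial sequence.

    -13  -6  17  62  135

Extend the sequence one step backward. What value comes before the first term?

7  23  45  73
16  22  28
6  6
The third differences are constant at 6.
Work back: 16 − 6 = 10;  7 − 10 = -3;  -13 + 3 = -10

-10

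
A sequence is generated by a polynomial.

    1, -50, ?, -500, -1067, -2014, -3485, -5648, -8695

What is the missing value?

Using the last 6 terms:
First differences: -567, -947, -1471, -2163, -3047
Second differences: -380, -524, -692, -884
Third differences: -144, -168, -192
Fourth differences: -24, -24
Constant fourth difference = -24.
Extend backward: -144 + 24 = -120;  -380 + 120 = -260;  -567 + 260 = -307;  -500 + 307 = -193

-193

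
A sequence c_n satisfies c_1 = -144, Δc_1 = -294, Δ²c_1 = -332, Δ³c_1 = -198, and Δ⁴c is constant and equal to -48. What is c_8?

-17784

Build the table forward from the leading diagonal:
Δ⁴: -48, -48, -48, -48, -48, -48, -48, -48
Δ³: -198, -246, -294, -342, -390, -438, -486, -534
Δ²: -332, -530, -776, -1070, -1412, -1802, -2240, -2726
Δ: -294, -626, -1156, -1932, -3002, -4414, -6216, -8456
c: -144, -438, -1064, -2220, -4152, -7154, -11568, -17784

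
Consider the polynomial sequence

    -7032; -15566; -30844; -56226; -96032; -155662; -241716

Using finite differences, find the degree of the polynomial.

5

-8534, -15278, -25382, -39806, -59630, -86054
-6744, -10104, -14424, -19824, -26424
-3360, -4320, -5400, -6600
-960, -1080, -1200
-120, -120
The fifth differences are constant, so the polynomial has degree 5.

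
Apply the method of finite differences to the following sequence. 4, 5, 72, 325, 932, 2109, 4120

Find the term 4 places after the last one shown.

27464

Δ: 1, 67, 253, 607, 1177, 2011
Δ²: 66, 186, 354, 570, 834
Δ³: 120, 168, 216, 264
Δ⁴: 48, 48, 48
The fourth differences are constant (48).
264 + 48 = 312;  834 + 312 = 1146;  2011 + 1146 = 3157;  4120 + 3157 = 7277
312 + 48 = 360;  1146 + 360 = 1506;  3157 + 1506 = 4663;  7277 + 4663 = 11940
360 + 48 = 408;  1506 + 408 = 1914;  4663 + 1914 = 6577;  11940 + 6577 = 18517
408 + 48 = 456;  1914 + 456 = 2370;  6577 + 2370 = 8947;  18517 + 8947 = 27464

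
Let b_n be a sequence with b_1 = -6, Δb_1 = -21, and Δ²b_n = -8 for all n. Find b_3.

-56

Build the table forward from the leading diagonal:
D2: -8, -8, -8
D1: -21, -29, -37
b: -6, -27, -56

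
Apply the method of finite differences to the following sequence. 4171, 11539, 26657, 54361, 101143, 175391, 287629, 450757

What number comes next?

First differences: 7368  15118  27704  46782  74248  112238  163128
Second differences: 7750  12586  19078  27466  37990  50890
Third differences: 4836  6492  8388  10524  12900
Fourth differences: 1656  1896  2136  2376
Fifth differences: 240  240  240
The fifth differences are constant (240).
2376 + 240 = 2616;  12900 + 2616 = 15516;  50890 + 15516 = 66406;  163128 + 66406 = 229534;  450757 + 229534 = 680291

680291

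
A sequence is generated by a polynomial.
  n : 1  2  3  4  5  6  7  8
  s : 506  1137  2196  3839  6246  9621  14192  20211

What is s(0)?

171

D1: 631, 1059, 1643, 2407, 3375, 4571, 6019
D2: 428, 584, 764, 968, 1196, 1448
D3: 156, 180, 204, 228, 252
D4: 24, 24, 24, 24
The fourth differences are constant at 24.
Work back: 156 − 24 = 132;  428 − 132 = 296;  631 − 296 = 335;  506 − 335 = 171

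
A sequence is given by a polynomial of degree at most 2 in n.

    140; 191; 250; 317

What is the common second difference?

8

Δ: 51, 59, 67
Δ²: 8, 8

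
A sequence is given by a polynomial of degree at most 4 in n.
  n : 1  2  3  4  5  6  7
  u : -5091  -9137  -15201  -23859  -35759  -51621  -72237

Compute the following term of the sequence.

-98471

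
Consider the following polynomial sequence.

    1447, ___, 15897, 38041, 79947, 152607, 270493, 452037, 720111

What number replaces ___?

5523

Using the last 7 terms:
Δ: 22144, 41906, 72660, 117886, 181544, 268074
Δ²: 19762, 30754, 45226, 63658, 86530
Δ³: 10992, 14472, 18432, 22872
Δ⁴: 3480, 3960, 4440
Δ⁵: 480, 480
Constant fifth difference = 480.
Extend backward: 3480 − 480 = 3000;  10992 − 3000 = 7992;  19762 − 7992 = 11770;  22144 − 11770 = 10374;  15897 − 10374 = 5523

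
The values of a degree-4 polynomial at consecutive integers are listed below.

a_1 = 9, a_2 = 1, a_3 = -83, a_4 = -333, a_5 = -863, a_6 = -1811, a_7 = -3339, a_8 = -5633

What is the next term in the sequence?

D1: -8  -84  -250  -530  -948  -1528  -2294
D2: -76  -166  -280  -418  -580  -766
D3: -90  -114  -138  -162  -186
D4: -24  -24  -24  -24
Constant fourth difference = -24, so extend:
-186 − 24 = -210;  -766 − 210 = -976;  -2294 − 976 = -3270;  -5633 − 3270 = -8903

-8903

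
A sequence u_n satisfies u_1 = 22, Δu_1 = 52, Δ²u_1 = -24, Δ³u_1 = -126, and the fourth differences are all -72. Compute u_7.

-3626

Build the table forward from the leading diagonal:
Δ⁴: -72, -72, -72, -72, -72, -72, -72
Δ³: -126, -198, -270, -342, -414, -486, -558
Δ²: -24, -150, -348, -618, -960, -1374, -1860
Δ: 52, 28, -122, -470, -1088, -2048, -3422
u: 22, 74, 102, -20, -490, -1578, -3626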